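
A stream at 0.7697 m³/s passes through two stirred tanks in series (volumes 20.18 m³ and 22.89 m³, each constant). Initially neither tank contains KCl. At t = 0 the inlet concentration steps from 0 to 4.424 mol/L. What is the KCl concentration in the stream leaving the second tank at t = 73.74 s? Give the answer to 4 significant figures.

3.272 mol/L

Time constants: τᵢ = Vᵢ/Q for each well-mixed tank.
τ₁ = 20.18/0.7697 = 26.2180 s; τ₂ = 22.89/0.7697 = 29.7389 s.
Solving the cascade with C₁(0)=C₂(0)=0 gives C₂(t) = C_in[1 − (τ₁ e^(−t/τ₁) − τ₂ e^(−t/τ₂))/(τ₁ − τ₂)].
At t = 73.74: e^(−t/τ₁) = 0.0600504, e^(−t/τ₂) = 0.0837781.
C₂ = 4.424·[1 − (26.2180·0.0600504 − 29.7389·0.0837781)/(-3.52085)] = 4.424·0.739534 = 3.27170 mol/L.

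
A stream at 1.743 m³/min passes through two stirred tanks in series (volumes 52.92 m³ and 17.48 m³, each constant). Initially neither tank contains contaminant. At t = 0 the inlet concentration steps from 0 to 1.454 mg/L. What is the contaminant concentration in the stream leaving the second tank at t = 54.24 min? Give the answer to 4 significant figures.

1.093 mg/L

Species balance on tank i: dCᵢ/dt = (Cᵢ₋₁ − Cᵢ)/τᵢ with τᵢ = Vᵢ/Q.
τ₁ = 52.92/1.743 = 30.3614 min; τ₂ = 17.48/1.743 = 10.0287 min.
Tank 1: C₁ = C_in(1 − e^(−t/τ₁)). Tank 2 (τ₁ ≠ τ₂): C₂ = C_in[1 − (τ₁ e^(−t/τ₁) − τ₂ e^(−t/τ₂))/(τ₁ − τ₂)].
At t = 54.24: e^(−t/τ₁) = 0.167550, e^(−t/τ₂) = 0.00447842.
C₂ = 1.454·[1 − (30.3614·0.167550 − 10.0287·0.00447842)/(20.3328)] = 1.454·0.752019 = 1.09344 mg/L.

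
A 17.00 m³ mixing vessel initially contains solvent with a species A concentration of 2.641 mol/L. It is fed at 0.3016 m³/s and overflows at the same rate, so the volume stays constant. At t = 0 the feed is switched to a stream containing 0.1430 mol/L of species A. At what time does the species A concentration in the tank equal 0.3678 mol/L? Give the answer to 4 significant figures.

Species balance: V dC/dt = Q(C_in − C) ⇒ τ = V/Q = 56.3660 s.
C(t) = C_in + (C₀ − C_in) e^(−t/τ). Set C = 0.3678 and solve for t:
e^(−t/τ) = (C − C_in)/(C₀ − C_in) = (0.3678 − 0.1430)/(2.641 − 0.1430) = 0.0899920
t = −τ ln(…) = 56.3660 × 2.40803 = 135.731 s.

135.7 s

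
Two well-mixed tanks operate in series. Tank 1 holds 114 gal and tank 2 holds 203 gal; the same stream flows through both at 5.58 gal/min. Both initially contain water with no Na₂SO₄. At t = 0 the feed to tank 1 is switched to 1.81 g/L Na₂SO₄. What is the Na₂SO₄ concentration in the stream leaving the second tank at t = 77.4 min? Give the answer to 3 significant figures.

1.37 g/L

Each tank obeys Vᵢ dCᵢ/dt = Q(Cᵢ₋₁ − Cᵢ), so τᵢ = Vᵢ/Q.
τ₁ = 114/5.58 = 20.430 min; τ₂ = 203/5.58 = 36.380 min.
Solving the cascade with C₁(0)=C₂(0)=0 gives C₂(t) = C_in[1 − (τ₁ e^(−t/τ₁) − τ₂ e^(−t/τ₂))/(τ₁ − τ₂)].
At t = 77.4: e^(−t/τ₁) = 0.022629, e^(−t/τ₂) = 0.11913.
C₂ = 1.81·[1 − (20.430·0.022629 − 36.380·0.11913)/(-15.950)] = 1.81·0.75726 = 1.3706 g/L.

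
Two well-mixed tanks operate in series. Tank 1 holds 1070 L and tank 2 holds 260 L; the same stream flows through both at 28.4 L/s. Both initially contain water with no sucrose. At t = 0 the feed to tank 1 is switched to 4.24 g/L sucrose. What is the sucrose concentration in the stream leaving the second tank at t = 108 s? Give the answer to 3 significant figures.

3.92 g/L

Time constants: τᵢ = Vᵢ/Q for each well-mixed tank.
τ₁ = 1070/28.4 = 37.676 s; τ₂ = 260/28.4 = 9.1549 s.
Solving the cascade with C₁(0)=C₂(0)=0 gives C₂(t) = C_in[1 − (τ₁ e^(−t/τ₁) − τ₂ e^(−t/τ₂))/(τ₁ − τ₂)].
At t = 108: e^(−t/τ₁) = 0.056895, e^(−t/τ₂) = 7.5277e-06.
C₂ = 4.24·[1 − (37.676·0.056895 − 9.1549·7.5277e-06)/(28.521)] = 4.24·0.92484 = 3.9213 g/L.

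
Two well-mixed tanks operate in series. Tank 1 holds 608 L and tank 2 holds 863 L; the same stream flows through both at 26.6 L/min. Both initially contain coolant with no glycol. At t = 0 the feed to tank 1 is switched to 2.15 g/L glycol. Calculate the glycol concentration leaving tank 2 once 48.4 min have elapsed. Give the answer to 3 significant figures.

1.13 g/L

Time constants: τᵢ = Vᵢ/Q for each well-mixed tank.
τ₁ = 608/26.6 = 22.857 min; τ₂ = 863/26.6 = 32.444 min.
Solving the cascade with C₁(0)=C₂(0)=0 gives C₂(t) = C_in[1 − (τ₁ e^(−t/τ₁) − τ₂ e^(−t/τ₂))/(τ₁ − τ₂)].
At t = 48.4: e^(−t/τ₁) = 0.12033, e^(−t/τ₂) = 0.22496.
C₂ = 2.15·[1 − (22.857·0.12033 − 32.444·0.22496)/(-9.5865)] = 2.15·0.52556 = 1.1300 g/L.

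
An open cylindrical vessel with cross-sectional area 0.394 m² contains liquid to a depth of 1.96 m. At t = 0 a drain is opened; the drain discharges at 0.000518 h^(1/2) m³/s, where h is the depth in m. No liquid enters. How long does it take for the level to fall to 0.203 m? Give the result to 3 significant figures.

1440 s

With no inflow, A dh/dt = −0.000518 √h.
This is separable: 2 d(√h)/dt = −0.000518/A, so √h = √h₀ − (0.000518/(2A)) t.
t = 2A(√h₀ − √h)/0.000518 = 2·0.394·(√1.96 − √0.203)/0.000518
  = 0.78800 × (1.4000 − 0.45056) / 0.000518 = 1444.3 s.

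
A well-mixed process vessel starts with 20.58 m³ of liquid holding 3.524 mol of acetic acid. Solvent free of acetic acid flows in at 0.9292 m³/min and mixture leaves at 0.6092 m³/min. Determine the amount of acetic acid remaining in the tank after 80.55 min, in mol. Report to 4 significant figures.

0.7510 mol

Total volume: dV/dt = Q_in − Q_out = 0.320000 m³/min, so V(t) = 20.58 + 0.320000 t and V(80.55) = 46.3560 m³.
Species balance (pure solvent in): dm/dt = −Q_out · m/V(t).
dm/m = −Q_out dt/(V₀ + 0.320000 t); integrating gives ln(m/m₀) = −(Q_out/(Q_in−Q_out)) ln(V/V₀).
m = m₀ (V₀/V)^(Q_out/(Q_in−Q_out)) = 3.524 × (20.58/46.3560)^(1.90375) = 0.751032 mol.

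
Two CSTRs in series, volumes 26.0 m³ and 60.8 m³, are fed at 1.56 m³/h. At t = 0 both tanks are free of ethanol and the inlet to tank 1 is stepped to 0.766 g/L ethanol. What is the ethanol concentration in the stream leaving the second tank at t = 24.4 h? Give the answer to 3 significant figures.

0.183 g/L

Species balance on tank i: dCᵢ/dt = (Cᵢ₋₁ − Cᵢ)/τᵢ with τᵢ = Vᵢ/Q.
τ₁ = 26.0/1.56 = 16.667 h; τ₂ = 60.8/1.56 = 38.974 h.
Solving the cascade with C₁(0)=C₂(0)=0 gives C₂(t) = C_in[1 − (τ₁ e^(−t/τ₁) − τ₂ e^(−t/τ₂))/(τ₁ − τ₂)].
At t = 24.4: e^(−t/τ₁) = 0.23131, e^(−t/τ₂) = 0.53470.
C₂ = 0.766·[1 − (16.667·0.23131 − 38.974·0.53470)/(-22.308)] = 0.766·0.23863 = 0.18279 g/L.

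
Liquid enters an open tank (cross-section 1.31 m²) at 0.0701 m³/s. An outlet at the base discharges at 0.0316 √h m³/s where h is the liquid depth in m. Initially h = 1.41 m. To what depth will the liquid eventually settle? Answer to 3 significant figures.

Accumulation of liquid (constant cross-section A): A dh/dt = Q_in − 0.0316 √h. At steady state dh/dt = 0:
Q_in = 0.0316 √h_ss ⇒ √h_ss = 0.0701/0.0316 = 2.2184.
h_ss = 2.2184² = 4.9211 m. (Since h₀ = 1.41 m < h_ss, the level will rise toward this value.)

4.92 m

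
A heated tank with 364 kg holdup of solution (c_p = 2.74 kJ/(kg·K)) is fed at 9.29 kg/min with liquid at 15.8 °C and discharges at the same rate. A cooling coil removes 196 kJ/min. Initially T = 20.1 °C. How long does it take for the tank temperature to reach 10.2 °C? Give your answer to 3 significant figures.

68.3 min

Energy balance: M c_p dT/dt = ṁ c_p (T_in − T) − 196.
τ = M/ṁ = 39.182 min; T_ss = T_in − Q̇/(ṁ c_p) = 8.1000 °C.
T(t) = T_ss + (T₀ − T_ss) e^(−t/τ). Set T = 10.2:
e^(−t/τ) = (10.2 − 8.1000)/(20.1 − 8.1000) = 0.17500
t = −39.182 · ln(0.17500) = 68.293 min.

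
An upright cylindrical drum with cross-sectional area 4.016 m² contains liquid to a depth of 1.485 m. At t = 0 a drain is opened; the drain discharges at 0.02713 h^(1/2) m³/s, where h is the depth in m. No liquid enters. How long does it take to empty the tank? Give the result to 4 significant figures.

A dh/dt = −Q_out = −0.02713 √h.
Separate and integrate: 2(√h − √h₀) = −(0.02713/A) t.
Tank is empty when √h = 0: t_empty = 2A√h₀/0.02713.
t_empty = 2·4.016·√1.485/0.02713 = 8.03200·1.21861/0.02713 = 360.776 s.

360.8 s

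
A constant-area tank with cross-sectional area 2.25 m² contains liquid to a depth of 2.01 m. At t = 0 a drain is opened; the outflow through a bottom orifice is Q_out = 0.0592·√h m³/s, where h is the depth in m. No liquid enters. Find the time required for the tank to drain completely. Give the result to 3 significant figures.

A dh/dt = −Q_out = −0.0592 √h.
This is separable: 2 d(√h)/dt = −0.0592/A, so √h = √h₀ − (0.0592/(2A)) t.
Tank is empty when √h = 0: t_empty = 2A√h₀/0.0592.
t_empty = 2·2.25·√2.01/0.0592 = 4.5000·1.4177/0.0592 = 107.77 s.

108 s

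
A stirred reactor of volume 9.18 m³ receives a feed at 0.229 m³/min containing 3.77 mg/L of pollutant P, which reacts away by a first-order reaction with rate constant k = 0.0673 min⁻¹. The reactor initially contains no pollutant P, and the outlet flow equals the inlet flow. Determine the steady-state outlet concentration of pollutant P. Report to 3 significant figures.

Species balance: V dC/dt = Q C_in − Q C − k V C.
At steady state: 0 = Q C_in − (Q + kV) C_ss, so C_ss = Q C_in/(Q + kV).
C_ss = 0.229·3.77/(0.229 + 0.0673·9.18) = 0.86333/0.84681 = 1.0195 mg/L.

1.02 mg/L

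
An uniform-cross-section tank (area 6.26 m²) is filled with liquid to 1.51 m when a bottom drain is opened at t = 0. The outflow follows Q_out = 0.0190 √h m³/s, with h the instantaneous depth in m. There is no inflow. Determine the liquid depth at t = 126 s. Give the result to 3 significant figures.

1.08 m

With no inflow, A dh/dt = −0.0190 √h.
Separate and integrate: 2(√h − √h₀) = −(0.0190/A) t.
√h = √1.51 − 0.0190·126/(2·6.26) = 1.2288 − 0.19121 = 1.0376.
h = 1.0376² = 1.0766 m.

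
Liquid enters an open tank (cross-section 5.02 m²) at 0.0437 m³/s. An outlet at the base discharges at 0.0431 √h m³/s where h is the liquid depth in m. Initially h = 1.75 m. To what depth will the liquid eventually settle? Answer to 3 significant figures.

1.03 m

Mass balance (ρ constant): A dh/dt = Q_in − 0.0431 √h. At steady state dh/dt = 0:
Q_in = 0.0431 √h_ss ⇒ √h_ss = 0.0437/0.0431 = 1.0139.
h_ss = 1.0139² = 1.0280 m. (Since h₀ = 1.75 m > h_ss, the level will fall toward this value.)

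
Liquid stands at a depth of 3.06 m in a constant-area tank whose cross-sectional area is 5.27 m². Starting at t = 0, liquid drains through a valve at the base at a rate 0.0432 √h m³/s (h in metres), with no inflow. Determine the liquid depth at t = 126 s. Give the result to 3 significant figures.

1.52 m

With no inflow, A dh/dt = −0.0432 √h.
Separate and integrate: 2(√h − √h₀) = −(0.0432/A) t.
√h = √3.06 − 0.0432·126/(2·5.27) = 1.7493 − 0.51643 = 1.2329.
h = 1.2329² = 1.5199 m.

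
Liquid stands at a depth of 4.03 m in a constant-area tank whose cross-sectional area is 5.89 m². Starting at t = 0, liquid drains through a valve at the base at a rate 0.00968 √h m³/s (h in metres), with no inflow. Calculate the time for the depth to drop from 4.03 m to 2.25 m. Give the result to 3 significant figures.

618 s

With no inflow, A dh/dt = −0.00968 √h.
∫ h^(−1/2) dh = −(0.00968/A) ∫ dt, giving 2√h = 2√h₀ − (0.00968/A) t.
t = 2A(√h₀ − √h)/0.00968 = 2·5.89·(√4.03 − √2.25)/0.00968
  = 11.780 × (2.0075 − 1.5000) / 0.00968 = 617.58 s.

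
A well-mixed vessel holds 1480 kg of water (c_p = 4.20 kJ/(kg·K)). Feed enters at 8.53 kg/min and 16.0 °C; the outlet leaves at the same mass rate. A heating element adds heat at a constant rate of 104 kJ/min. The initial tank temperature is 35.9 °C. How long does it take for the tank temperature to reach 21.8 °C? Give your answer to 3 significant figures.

307 min

Unsteady energy balance on the tank contents: M c_p dT/dt = ṁ c_p (T_in − T) + 104.
τ = M/ṁ = 173.51 min; T_ss = T_in + Q̇/(ṁ c_p) = 18.903 °C.
T(t) = T_ss + (T₀ − T_ss) e^(−t/τ). Set T = 21.8:
e^(−t/τ) = (21.8 − 18.903)/(35.9 − 18.903) = 0.17045
t = −173.51 · ln(0.17045) = 306.99 min.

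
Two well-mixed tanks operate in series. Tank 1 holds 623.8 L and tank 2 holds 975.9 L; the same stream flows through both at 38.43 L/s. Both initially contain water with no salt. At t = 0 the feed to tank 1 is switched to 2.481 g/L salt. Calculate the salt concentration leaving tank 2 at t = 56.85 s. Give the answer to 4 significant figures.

Species balance on tank i: dCᵢ/dt = (Cᵢ₋₁ − Cᵢ)/τᵢ with τᵢ = Vᵢ/Q.
τ₁ = 623.8/38.43 = 16.2321 s; τ₂ = 975.9/38.43 = 25.3942 s.
Solving the cascade with C₁(0)=C₂(0)=0 gives C₂(t) = C_in[1 − (τ₁ e^(−t/τ₁) − τ₂ e^(−t/τ₂))/(τ₁ − τ₂)].
At t = 56.85: e^(−t/τ₁) = 0.0301275, e^(−t/τ₂) = 0.106597.
C₂ = 2.481·[1 − (16.2321·0.0301275 − 25.3942·0.106597)/(-9.16211)] = 2.481·0.757925 = 1.88041 g/L.

1.880 g/L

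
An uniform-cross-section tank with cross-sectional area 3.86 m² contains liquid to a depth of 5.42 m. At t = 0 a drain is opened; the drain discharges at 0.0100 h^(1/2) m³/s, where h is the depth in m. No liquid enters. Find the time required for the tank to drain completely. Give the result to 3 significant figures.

1800 s

With no inflow, A dh/dt = −0.0100 √h.
∫ h^(−1/2) dh = −(0.0100/A) ∫ dt, giving 2√h = 2√h₀ − (0.0100/A) t.
Tank is empty when √h = 0: t_empty = 2A√h₀/0.0100.
t_empty = 2·3.86·√5.42/0.0100 = 7.7200·2.3281/0.0100 = 1797.3 s.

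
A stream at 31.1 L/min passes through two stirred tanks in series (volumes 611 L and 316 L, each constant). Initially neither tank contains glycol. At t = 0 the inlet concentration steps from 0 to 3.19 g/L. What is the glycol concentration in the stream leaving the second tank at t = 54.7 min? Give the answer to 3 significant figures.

Species balance on tank i: dCᵢ/dt = (Cᵢ₋₁ − Cᵢ)/τᵢ with τᵢ = Vᵢ/Q.
τ₁ = 611/31.1 = 19.646 min; τ₂ = 316/31.1 = 10.161 min.
Solving the cascade with C₁(0)=C₂(0)=0 gives C₂(t) = C_in[1 − (τ₁ e^(−t/τ₁) − τ₂ e^(−t/τ₂))/(τ₁ − τ₂)].
At t = 54.7: e^(−t/τ₁) = 0.061776, e^(−t/τ₂) = 0.0045920.
C₂ = 3.19·[1 − (19.646·0.061776 − 10.161·0.0045920)/(9.4855)] = 3.19·0.87697 = 2.7975 g/L.

2.80 g/L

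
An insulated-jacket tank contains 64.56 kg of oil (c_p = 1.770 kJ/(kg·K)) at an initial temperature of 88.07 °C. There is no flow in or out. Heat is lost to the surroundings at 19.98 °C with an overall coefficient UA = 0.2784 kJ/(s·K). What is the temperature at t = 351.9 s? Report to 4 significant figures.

48.87 °C

Heat balance on the well-mixed liquid: M c_p dT/dt = −UA(T − T_amb).
dT/dt = (T_ss − T)/τ with T_ss = T_amb = 19.9800 °C, τ = M c_p/UA = 64.56·1.770/0.2784 = 410.457 s.
Integrating: T(t) = T_ss + (T₀ − T_ss) e^(−t/τ).
T(351.9) = 19.9800 + (68.0900)·0.424290 = 48.8699 °C.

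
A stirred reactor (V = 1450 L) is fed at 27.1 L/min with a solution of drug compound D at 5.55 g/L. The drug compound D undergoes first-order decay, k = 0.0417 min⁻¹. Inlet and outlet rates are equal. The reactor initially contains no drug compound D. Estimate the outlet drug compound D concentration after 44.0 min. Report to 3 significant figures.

1.60 g/L

Accumulation = in − out − consumed: V dC/dt = Q C_in − Q C − k V C.
dC/dt = (Q/V) C_in − (Q/V + k) C; effective rate a = Q/V + k = 0.018690 + 0.0417 = 0.060390 min⁻¹.
C_ss = Q C_in/(Q + kV) = 1.7176 g/L; C(t) = C_ss + (C₀ − C_ss) e^(−a t).
C(44.0) = 1.7176 + (-1.7176)·e^(−0.060390·44.0) = 1.7176 + (-1.7176)·0.070148 = 1.5971 g/L.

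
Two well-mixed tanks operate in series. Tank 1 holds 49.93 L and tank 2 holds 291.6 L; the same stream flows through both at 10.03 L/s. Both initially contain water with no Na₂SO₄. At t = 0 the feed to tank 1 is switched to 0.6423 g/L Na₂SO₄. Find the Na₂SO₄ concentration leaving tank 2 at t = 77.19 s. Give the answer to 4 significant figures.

0.5878 g/L

Species balance on tank i: dCᵢ/dt = (Cᵢ₋₁ − Cᵢ)/τᵢ with τᵢ = Vᵢ/Q.
τ₁ = 49.93/10.03 = 4.97807 s; τ₂ = 291.6/10.03 = 29.0728 s.
Tank 1: C₁ = C_in(1 − e^(−t/τ₁)). Tank 2 (τ₁ ≠ τ₂): C₂ = C_in[1 − (τ₁ e^(−t/τ₁) − τ₂ e^(−t/τ₂))/(τ₁ − τ₂)].
At t = 77.19: e^(−t/τ₁) = 1.84425e-07, e^(−t/τ₂) = 0.0702946.
C₂ = 0.6423·[1 − (4.97807·1.84425e-07 − 29.0728·0.0702946)/(-24.0947)] = 0.6423·0.915182 = 0.587822 g/L.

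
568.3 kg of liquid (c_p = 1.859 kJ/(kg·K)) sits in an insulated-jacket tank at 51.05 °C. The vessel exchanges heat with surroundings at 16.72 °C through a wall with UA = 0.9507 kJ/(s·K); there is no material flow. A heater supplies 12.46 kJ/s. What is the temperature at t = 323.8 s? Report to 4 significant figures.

45.69 °C

Lumped-capacitance energy balance: M c_p dT/dt = UA(T_amb − T) + Q̇.
dT/dt = (T_ss − T)/τ with T_ss = T_amb + Q̇/UA = 16.72 + 12.46/0.9507 = 29.8261 °C, τ = M c_p/UA = 568.3·1.859/0.9507 = 1111.25 s.
Solution: T(t) = T_ss + (T₀ − T_ss) e^(−t/τ).
T(323.8) = 29.8261 + (21.2239)·0.747230 = 45.6852 °C.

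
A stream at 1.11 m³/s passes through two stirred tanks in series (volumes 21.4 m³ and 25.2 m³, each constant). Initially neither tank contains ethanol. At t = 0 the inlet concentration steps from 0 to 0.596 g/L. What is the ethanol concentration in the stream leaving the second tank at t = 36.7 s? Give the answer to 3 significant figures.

0.311 g/L

Each tank obeys Vᵢ dCᵢ/dt = Q(Cᵢ₋₁ − Cᵢ), so τᵢ = Vᵢ/Q.
τ₁ = 21.4/1.11 = 19.279 s; τ₂ = 25.2/1.11 = 22.703 s.
Solving the cascade with C₁(0)=C₂(0)=0 gives C₂(t) = C_in[1 − (τ₁ e^(−t/τ₁) − τ₂ e^(−t/τ₂))/(τ₁ − τ₂)].
At t = 36.7: e^(−t/τ₁) = 0.14903, e^(−t/τ₂) = 0.19858.
C₂ = 0.596·[1 − (19.279·0.14903 − 22.703·0.19858)/(-3.4234)] = 0.596·0.52236 = 0.31133 g/L.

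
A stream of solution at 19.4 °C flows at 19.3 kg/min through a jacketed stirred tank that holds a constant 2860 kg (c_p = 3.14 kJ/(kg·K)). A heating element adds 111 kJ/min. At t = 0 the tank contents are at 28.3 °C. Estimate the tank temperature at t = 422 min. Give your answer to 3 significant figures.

21.6 °C

M c_p dT/dt = ṁ c_p (T_in − T) + Q̇.
τ = M/ṁ = 148.19 min; T_ss = T_in + Q̇/(ṁ c_p) = 19.4 + 111/(19.3·3.14) = 21.232 °C.
T approaches T_ss exponentially: T(t) = T_ss + (T₀ − T_ss) e^(−t/τ).
T(422) = 21.232 + (7.0684)·e^(−422/148.19) = 21.232 + (7.0684)·0.057974 = 21.641 °C.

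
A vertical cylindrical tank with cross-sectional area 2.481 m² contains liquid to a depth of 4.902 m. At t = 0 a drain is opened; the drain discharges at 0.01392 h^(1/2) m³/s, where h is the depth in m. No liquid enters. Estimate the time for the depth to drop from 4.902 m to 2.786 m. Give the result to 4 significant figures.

194.2 s

With no inflow, A dh/dt = −0.01392 √h.
∫ h^(−1/2) dh = −(0.01392/A) ∫ dt, giving 2√h = 2√h₀ − (0.01392/A) t.
t = 2A(√h₀ − √h)/0.01392 = 2·2.481·(√4.902 − √2.786)/0.01392
  = 4.96200 × (2.21405 − 1.66913) / 0.01392 = 194.243 s.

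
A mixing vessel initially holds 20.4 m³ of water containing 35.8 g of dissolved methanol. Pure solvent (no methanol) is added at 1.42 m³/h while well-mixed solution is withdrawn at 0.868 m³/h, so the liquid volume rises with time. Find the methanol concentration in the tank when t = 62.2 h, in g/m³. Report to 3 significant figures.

Let m(t) be the amount of methanol. Volume: V(t) = V₀ + (Q_in − Q_out) t = 20.4 + 0.55200 t; V(62.2) = 54.734 m³.
Solute balance: dm/dt = 0 − Q_out C = −Q_out m/V(t).
dm/m = −Q_out dt/(V₀ + 0.55200 t); integrating gives ln(m/m₀) = −(Q_out/(Q_in−Q_out)) ln(V/V₀).
m = m₀ (V₀/V)^(Q_out/(Q_in−Q_out)) = 35.8 × (20.4/54.734)^(1.5725) = 7.5836 g.
C = m/V = 7.5836/54.734 = 0.13855 g/m³.

0.139 g/m³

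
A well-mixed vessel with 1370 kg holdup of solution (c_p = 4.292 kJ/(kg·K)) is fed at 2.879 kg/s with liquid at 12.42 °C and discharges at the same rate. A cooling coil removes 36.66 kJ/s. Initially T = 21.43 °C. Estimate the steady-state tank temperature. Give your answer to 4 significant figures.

M c_p dT/dt = ṁ c_p (T_in − T) − Q̇.
At steady state dT/dt = 0 ⇒ T_ss = T_in − Q̇/(ṁ c_p) = 12.42 − 36.66/(2.879·4.292) = 9.45318 °C.

9.453 °C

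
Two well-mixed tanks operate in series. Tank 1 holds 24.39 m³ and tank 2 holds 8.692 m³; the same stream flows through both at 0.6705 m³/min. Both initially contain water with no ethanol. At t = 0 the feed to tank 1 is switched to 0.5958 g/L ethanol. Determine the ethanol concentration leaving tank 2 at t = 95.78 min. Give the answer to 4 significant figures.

Each tank obeys Vᵢ dCᵢ/dt = Q(Cᵢ₋₁ − Cᵢ), so τᵢ = Vᵢ/Q.
τ₁ = 24.39/0.6705 = 36.3758 min; τ₂ = 8.692/0.6705 = 12.9635 min.
Solving the cascade with C₁(0)=C₂(0)=0 gives C₂(t) = C_in[1 − (τ₁ e^(−t/τ₁) − τ₂ e^(−t/τ₂))/(τ₁ − τ₂)].
At t = 95.78: e^(−t/τ₁) = 0.0718578, e^(−t/τ₂) = 0.000618348.
C₂ = 0.5958·[1 − (36.3758·0.0718578 − 12.9635·0.000618348)/(23.4124)] = 0.5958·0.888697 = 0.529486 g/L.

0.5295 g/L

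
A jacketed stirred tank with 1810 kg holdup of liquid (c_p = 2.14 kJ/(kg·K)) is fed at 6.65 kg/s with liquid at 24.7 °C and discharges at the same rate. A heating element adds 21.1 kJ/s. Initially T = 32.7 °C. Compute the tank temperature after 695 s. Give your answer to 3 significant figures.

M c_p dT/dt = ṁ c_p (T_in − T) + Q̇.
Rearrange: dT/dt = (T_ss − T)/τ with τ = M/ṁ = 272.18 s and T_ss = T_in + Q̇/(ṁ c_p) = 26.183 °C.
Integrating: T(t) = T_ss + (T₀ − T_ss) e^(−t/τ).
T(695) = 26.183 + (6.5173)·e^(−695/272.18) = 26.183 + (6.5173)·0.077813 = 26.690 °C.

26.7 °C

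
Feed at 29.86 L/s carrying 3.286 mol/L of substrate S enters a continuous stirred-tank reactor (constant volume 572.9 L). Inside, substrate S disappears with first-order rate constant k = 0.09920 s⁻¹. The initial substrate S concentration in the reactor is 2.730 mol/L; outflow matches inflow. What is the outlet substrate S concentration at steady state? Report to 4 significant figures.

1.132 mol/L

V dC/dt = Q(C_in − C) − k V C.
Steady state (dC/dt = 0): C_ss = Q C_in/(Q + kV) = C_in/(1 + kV/Q).
C_ss = 29.86·3.286/(29.86 + 0.09920·572.9) = 98.1200/86.6917 = 1.13183 mol/L.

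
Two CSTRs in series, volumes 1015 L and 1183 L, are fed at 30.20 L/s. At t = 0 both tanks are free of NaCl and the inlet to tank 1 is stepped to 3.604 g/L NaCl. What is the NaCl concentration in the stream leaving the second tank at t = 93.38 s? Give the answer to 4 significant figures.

2.617 g/L

Time constants: τᵢ = Vᵢ/Q for each well-mixed tank.
τ₁ = 1015/30.20 = 33.6093 s; τ₂ = 1183/30.20 = 39.1722 s.
Solving the cascade with C₁(0)=C₂(0)=0 gives C₂(t) = C_in[1 − (τ₁ e^(−t/τ₁) − τ₂ e^(−t/τ₂))/(τ₁ − τ₂)].
At t = 93.38: e^(−t/τ₁) = 0.0621378, e^(−t/τ₂) = 0.0921964.
C₂ = 3.604·[1 − (33.6093·0.0621378 − 39.1722·0.0921964)/(-5.56291)] = 3.604·0.726200 = 2.61722 g/L.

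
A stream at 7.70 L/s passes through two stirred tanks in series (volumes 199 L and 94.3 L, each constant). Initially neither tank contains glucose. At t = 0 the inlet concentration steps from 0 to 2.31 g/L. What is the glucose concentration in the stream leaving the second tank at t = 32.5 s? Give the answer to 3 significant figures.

Each tank obeys Vᵢ dCᵢ/dt = Q(Cᵢ₋₁ − Cᵢ), so τᵢ = Vᵢ/Q.
τ₁ = 199/7.70 = 25.844 s; τ₂ = 94.3/7.70 = 12.247 s.
Solving the cascade with C₁(0)=C₂(0)=0 gives C₂(t) = C_in[1 − (τ₁ e^(−t/τ₁) − τ₂ e^(−t/τ₂))/(τ₁ − τ₂)].
At t = 32.5: e^(−t/τ₁) = 0.28435, e^(−t/τ₂) = 0.070386.
C₂ = 2.31·[1 − (25.844·0.28435 − 12.247·0.070386)/(13.597)] = 2.31·0.52293 = 1.2080 g/L.

1.21 g/L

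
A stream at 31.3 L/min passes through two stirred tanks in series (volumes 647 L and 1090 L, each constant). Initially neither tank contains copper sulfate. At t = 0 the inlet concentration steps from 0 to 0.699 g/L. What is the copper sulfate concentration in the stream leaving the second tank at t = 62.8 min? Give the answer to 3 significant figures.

0.465 g/L

Species balance on tank i: dCᵢ/dt = (Cᵢ₋₁ − Cᵢ)/τᵢ with τᵢ = Vᵢ/Q.
τ₁ = 647/31.3 = 20.671 min; τ₂ = 1090/31.3 = 34.824 min.
Solving the cascade with C₁(0)=C₂(0)=0 gives C₂(t) = C_in[1 − (τ₁ e^(−t/τ₁) − τ₂ e^(−t/τ₂))/(τ₁ − τ₂)].
At t = 62.8: e^(−t/τ₁) = 0.047927, e^(−t/τ₂) = 0.16475.
C₂ = 0.699·[1 − (20.671·0.047927 − 34.824·0.16475)/(-14.153)] = 0.699·0.66464 = 0.46458 g/L.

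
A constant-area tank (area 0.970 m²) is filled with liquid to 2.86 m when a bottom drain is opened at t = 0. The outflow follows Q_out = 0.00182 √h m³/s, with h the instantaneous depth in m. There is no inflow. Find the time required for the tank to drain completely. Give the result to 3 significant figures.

Unsteady balance on liquid volume: A dh/dt = −0.00182 √h.
This is separable: 2 d(√h)/dt = −0.00182/A, so √h = √h₀ − (0.00182/(2A)) t.
Tank is empty when √h = 0: t_empty = 2A√h₀/0.00182.
t_empty = 2·0.970·√2.86/0.00182 = 1.9400·1.6912/0.00182 = 1802.7 s.

1800 s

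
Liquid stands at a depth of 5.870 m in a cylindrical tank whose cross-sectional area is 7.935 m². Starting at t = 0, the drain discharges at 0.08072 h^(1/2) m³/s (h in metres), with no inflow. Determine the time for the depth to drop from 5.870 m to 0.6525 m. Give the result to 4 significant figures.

With no inflow, A dh/dt = −0.08072 √h.
Separate and integrate: 2(√h − √h₀) = −(0.08072/A) t.
t = 2A(√h₀ − √h)/0.08072 = 2·7.935·(√5.870 − √0.6525)/0.08072
  = 15.8700 × (2.42281 − 0.807775) / 0.08072 = 317.525 s.

317.5 s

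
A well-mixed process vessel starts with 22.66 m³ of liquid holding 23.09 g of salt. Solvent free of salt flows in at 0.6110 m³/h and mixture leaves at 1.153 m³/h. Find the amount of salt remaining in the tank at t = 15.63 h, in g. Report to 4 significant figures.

8.529 g

Total volume: dV/dt = Q_in − Q_out = -0.542000 m³/h, so V(t) = 22.66 − 0.542000 t and V(15.63) = 14.1885 m³.
No salt enters, so dm/dt = −Q_out · (m/V).
dm/m = −Q_out dt/(V₀ − 0.542000 t); integrating gives ln(m/m₀) = −(Q_out/(Q_in−Q_out)) ln(V/V₀).
m = m₀ (V₀/V)^(Q_out/(Q_in−Q_out)) = 23.09 × (22.66/14.1885)^(-2.12731) = 8.52895 g.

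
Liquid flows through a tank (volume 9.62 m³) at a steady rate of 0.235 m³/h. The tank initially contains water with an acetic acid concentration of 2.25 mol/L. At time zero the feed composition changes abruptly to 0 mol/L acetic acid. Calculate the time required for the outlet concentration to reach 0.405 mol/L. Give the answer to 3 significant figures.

70.2 h

Mass balance on the solute (V constant): V dC/dt = Q(C_in − C), so τ = V/Q = 40.936 h.
C(t) = C_in + (C₀ − C_in) e^(−t/τ). Set C = 0.405 and solve for t:
e^(−t/τ) = (C − C_in)/(C₀ − C_in) = (0.405 − 0)/(2.25 − 0) = 0.18000
t = −τ ln(…) = 40.936 × 1.7148 = 70.197 h.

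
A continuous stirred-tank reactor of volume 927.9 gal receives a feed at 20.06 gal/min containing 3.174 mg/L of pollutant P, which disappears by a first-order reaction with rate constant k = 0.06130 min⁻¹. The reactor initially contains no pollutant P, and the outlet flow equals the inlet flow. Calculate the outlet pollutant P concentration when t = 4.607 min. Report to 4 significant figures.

0.2627 mg/L

V dC/dt = Q(C_in − C) − k V C.
This is linear with rate a = Q/V + k = 0.0829187 min⁻¹.
C_ss = Q C_in/(Q + kV) = 0.827531 mg/L; C(t) = C_ss + (C₀ − C_ss) e^(−a t).
C(4.607) = 0.827531 + (-0.827531)·e^(−0.0829187·4.607) = 0.827531 + (-0.827531)·0.682491 = 0.262749 mg/L.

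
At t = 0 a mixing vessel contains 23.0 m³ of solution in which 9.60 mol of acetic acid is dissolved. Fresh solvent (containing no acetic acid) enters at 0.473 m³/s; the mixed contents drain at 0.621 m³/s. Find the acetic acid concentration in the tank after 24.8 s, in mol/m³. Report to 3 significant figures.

Let m(t) be the amount of acetic acid. Volume: V(t) = V₀ + (Q_in − Q_out) t = 23.0 − 0.14800 t; V(24.8) = 19.330 m³.
No acetic acid enters, so dm/dt = −Q_out · (m/V).
Separate: dm/m = −Q_out dt/V(t) ⇒ ln(m/m₀) = −(Q_out/(Q_in−Q_out)) ln(V/V₀).
m = m₀ (V₀/V)^(Q_out/(Q_in−Q_out)) = 9.60 × (23.0/19.330)^(-4.1959) = 4.6287 mol.
C = m/V = 4.6287/19.330 = 0.23946 mol/m³.

0.239 mol/m³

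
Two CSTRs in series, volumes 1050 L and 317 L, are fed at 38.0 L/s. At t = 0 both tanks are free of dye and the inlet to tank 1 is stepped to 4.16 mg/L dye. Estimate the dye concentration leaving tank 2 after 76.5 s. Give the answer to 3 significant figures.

Species balance on tank i: dCᵢ/dt = (Cᵢ₋₁ − Cᵢ)/τᵢ with τᵢ = Vᵢ/Q.
τ₁ = 1050/38.0 = 27.632 s; τ₂ = 317/38.0 = 8.3421 s.
Tank 1: C₁ = C_in(1 − e^(−t/τ₁)). Tank 2 (τ₁ ≠ τ₂): C₂ = C_in[1 − (τ₁ e^(−t/τ₁) − τ₂ e^(−t/τ₂))/(τ₁ − τ₂)].
At t = 76.5: e^(−t/τ₁) = 0.062752, e^(−t/τ₂) = 0.00010408.
C₂ = 4.16·[1 − (27.632·0.062752 − 8.3421·0.00010408)/(19.289)] = 4.16·0.91016 = 3.7862 mg/L.

3.79 mg/L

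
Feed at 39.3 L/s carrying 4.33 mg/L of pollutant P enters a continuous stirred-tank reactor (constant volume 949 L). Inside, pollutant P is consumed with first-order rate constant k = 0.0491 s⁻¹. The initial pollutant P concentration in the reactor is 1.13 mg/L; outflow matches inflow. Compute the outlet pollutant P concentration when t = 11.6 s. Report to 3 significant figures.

1.68 mg/L

V dC/dt = Q(C_in − C) − k V C.
This is linear with rate a = Q/V + k = 0.090512 s⁻¹.
C_ss = Q C_in/(Q + kV) = 1.9811 mg/L; C(t) = C_ss + (C₀ − C_ss) e^(−a t).
C(11.6) = 1.9811 + (-0.85111)·e^(−0.090512·11.6) = 1.9811 + (-0.85111)·0.34996 = 1.6833 mg/L.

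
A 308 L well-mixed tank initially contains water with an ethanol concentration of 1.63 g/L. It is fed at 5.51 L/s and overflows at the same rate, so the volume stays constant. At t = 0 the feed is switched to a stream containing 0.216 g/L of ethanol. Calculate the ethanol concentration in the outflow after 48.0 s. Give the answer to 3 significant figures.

Unsteady species balance (constant V, well mixed): V dC/dt = Q(C_in − C).
So dC/dt = (C_in − C)/τ with τ = V/Q = 308/5.51 = 55.898 s.
Solution: C(t) = C_in + (C₀ − C_in) e^(−t/τ).
C(48.0) = 0.216 + (1.63 − 0.216)·e^(−48.0/55.898) = 0.216 + (1.4140)·0.42371 = 0.81513 g/L.

0.815 g/L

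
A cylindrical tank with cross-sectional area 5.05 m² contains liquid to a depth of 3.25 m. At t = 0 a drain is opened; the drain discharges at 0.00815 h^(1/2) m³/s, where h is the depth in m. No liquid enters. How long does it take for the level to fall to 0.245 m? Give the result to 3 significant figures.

1620 s

A dh/dt = −Q_out = −0.00815 √h.
∫ h^(−1/2) dh = −(0.00815/A) ∫ dt, giving 2√h = 2√h₀ − (0.00815/A) t.
t = 2A(√h₀ − √h)/0.00815 = 2·5.05·(√3.25 − √0.245)/0.00815
  = 10.100 × (1.8028 − 0.49497) / 0.00815 = 1620.7 s.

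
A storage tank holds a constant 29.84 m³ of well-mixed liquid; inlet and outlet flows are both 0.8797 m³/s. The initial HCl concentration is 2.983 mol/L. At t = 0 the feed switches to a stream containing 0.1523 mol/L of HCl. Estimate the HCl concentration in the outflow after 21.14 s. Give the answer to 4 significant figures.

Accumulation = in − out for the solute gives V dC/dt = Q(C_in − C).
So dC/dt = (C_in − C)/τ with τ = V/Q = 29.84/0.8797 = 33.9207 s.
Solution: C(t) = C_in + (C₀ − C_in) e^(−t/τ).
C(21.14) = 0.1523 + (2.983 − 0.1523)·e^(−21.14/33.9207) = 0.1523 + (2.83070)·0.536216 = 1.67017 mol/L.

1.670 mol/L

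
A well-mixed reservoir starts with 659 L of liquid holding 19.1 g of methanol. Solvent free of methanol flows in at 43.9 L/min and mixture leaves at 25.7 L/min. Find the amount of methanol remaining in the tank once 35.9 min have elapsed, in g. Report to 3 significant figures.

7.22 g

Let m(t) be the amount of methanol. Volume: V(t) = V₀ + (Q_in − Q_out) t = 659 + 18.200 t; V(35.9) = 1312.4 L.
Species balance (pure solvent in): dm/dt = −Q_out · m/V(t).
dm/m = −Q_out dt/(V₀ + 18.200 t); integrating gives ln(m/m₀) = −(Q_out/(Q_in−Q_out)) ln(V/V₀).
m = m₀ (V₀/V)^(Q_out/(Q_in−Q_out)) = 19.1 × (659/1312.4)^(1.4121) = 7.2206 g.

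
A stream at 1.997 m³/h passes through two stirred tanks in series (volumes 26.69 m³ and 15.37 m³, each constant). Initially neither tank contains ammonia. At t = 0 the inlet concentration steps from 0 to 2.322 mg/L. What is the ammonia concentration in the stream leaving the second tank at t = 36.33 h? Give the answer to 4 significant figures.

Species balance on tank i: dCᵢ/dt = (Cᵢ₋₁ − Cᵢ)/τᵢ with τᵢ = Vᵢ/Q.
τ₁ = 26.69/1.997 = 13.3650 h; τ₂ = 15.37/1.997 = 7.69654 h.
Tank 1: C₁ = C_in(1 − e^(−t/τ₁)). Tank 2 (τ₁ ≠ τ₂): C₂ = C_in[1 − (τ₁ e^(−t/τ₁) − τ₂ e^(−t/τ₂))/(τ₁ − τ₂)].
At t = 36.33: e^(−t/τ₁) = 0.0659879, e^(−t/τ₂) = 0.00891250.
C₂ = 2.322·[1 − (13.3650·0.0659879 − 7.69654·0.00891250)/(5.66850)] = 2.322·0.856517 = 1.98883 mg/L.

1.989 mg/L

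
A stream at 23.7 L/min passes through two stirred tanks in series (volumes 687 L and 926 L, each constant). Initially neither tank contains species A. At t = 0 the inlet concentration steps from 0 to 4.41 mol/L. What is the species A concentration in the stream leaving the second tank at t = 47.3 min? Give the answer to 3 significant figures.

1.80 mol/L

Each tank obeys Vᵢ dCᵢ/dt = Q(Cᵢ₋₁ − Cᵢ), so τᵢ = Vᵢ/Q.
τ₁ = 687/23.7 = 28.987 min; τ₂ = 926/23.7 = 39.072 min.
Tank 1: C₁ = C_in(1 − e^(−t/τ₁)). Tank 2 (τ₁ ≠ τ₂): C₂ = C_in[1 − (τ₁ e^(−t/τ₁) − τ₂ e^(−t/τ₂))/(τ₁ − τ₂)].
At t = 47.3: e^(−t/τ₁) = 0.19559, e^(−t/τ₂) = 0.29802.
C₂ = 4.41·[1 − (28.987·0.19559 − 39.072·0.29802)/(-10.084)] = 4.41·0.40754 = 1.7973 mol/L.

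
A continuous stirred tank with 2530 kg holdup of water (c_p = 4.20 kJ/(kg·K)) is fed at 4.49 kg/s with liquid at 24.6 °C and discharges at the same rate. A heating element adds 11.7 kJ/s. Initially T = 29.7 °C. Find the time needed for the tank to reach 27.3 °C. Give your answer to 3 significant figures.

Energy balance: M c_p dT/dt = ṁ c_p (T_in − T) + 11.7.
τ = M/ṁ = 563.47 s; T_ss = T_in + Q̇/(ṁ c_p) = 25.220 °C.
T(t) = T_ss + (T₀ − T_ss) e^(−t/τ). Set T = 27.3:
e^(−t/τ) = (27.3 − 25.220)/(29.7 − 25.220) = 0.46423
t = −563.47 · ln(0.46423) = 432.39 s.

432 s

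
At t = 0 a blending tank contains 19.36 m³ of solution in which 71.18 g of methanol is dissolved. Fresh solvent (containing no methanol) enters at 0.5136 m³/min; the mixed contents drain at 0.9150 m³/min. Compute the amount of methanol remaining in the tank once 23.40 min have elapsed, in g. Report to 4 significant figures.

15.67 g

Let m(t) be the amount of methanol. Volume: V(t) = V₀ + (Q_in − Q_out) t = 19.36 − 0.401400 t; V(23.40) = 9.96724 m³.
No methanol enters, so dm/dt = −Q_out · (m/V).
dm/m = −Q_out dt/(V₀ − 0.401400 t); integrating gives ln(m/m₀) = −(Q_out/(Q_in−Q_out)) ln(V/V₀).
m = m₀ (V₀/V)^(Q_out/(Q_in−Q_out)) = 71.18 × (19.36/9.96724)^(-2.27952) = 15.6712 g.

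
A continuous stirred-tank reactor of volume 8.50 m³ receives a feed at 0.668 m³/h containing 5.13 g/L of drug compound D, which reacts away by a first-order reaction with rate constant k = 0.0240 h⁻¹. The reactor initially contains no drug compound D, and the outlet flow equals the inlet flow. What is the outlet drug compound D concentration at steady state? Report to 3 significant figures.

V dC/dt = Q(C_in − C) − k V C.
At steady state: 0 = Q C_in − (Q + kV) C_ss, so C_ss = Q C_in/(Q + kV).
C_ss = 0.668·5.13/(0.668 + 0.0240·8.50) = 3.4268/0.87200 = 3.9299 g/L.

3.93 g/L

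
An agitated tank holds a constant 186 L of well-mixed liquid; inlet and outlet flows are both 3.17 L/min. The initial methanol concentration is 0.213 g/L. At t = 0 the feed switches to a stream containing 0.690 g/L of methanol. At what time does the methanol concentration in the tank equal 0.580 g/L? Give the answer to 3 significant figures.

86.1 min

Transient balance on the dissolved component: V dC/dt = Q(C_in − C), so τ = V/Q = 58.675 min.
C(t) = C_in + (C₀ − C_in) e^(−t/τ). Set C = 0.580 and solve for t:
e^(−t/τ) = (C − C_in)/(C₀ − C_in) = (0.580 − 0.690)/(0.213 − 0.690) = 0.23061
t = −τ ln(…) = 58.675 × 1.4670 = 86.078 min.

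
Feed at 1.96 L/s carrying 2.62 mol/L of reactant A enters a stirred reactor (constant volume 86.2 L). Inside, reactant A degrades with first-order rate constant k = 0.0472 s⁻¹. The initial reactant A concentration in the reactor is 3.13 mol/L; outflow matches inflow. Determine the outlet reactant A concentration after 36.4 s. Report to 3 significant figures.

Species balance: V dC/dt = Q C_in − Q C − k V C.
This is linear with rate a = Q/V + k = 0.069938 s⁻¹.
C_ss = Q C_in/(Q + kV) = 0.85180 mol/L; C(t) = C_ss + (C₀ − C_ss) e^(−a t).
C(36.4) = 0.85180 + (2.2782)·e^(−0.069938·36.4) = 0.85180 + (2.2782)·0.078415 = 1.0304 mol/L.

1.03 mol/L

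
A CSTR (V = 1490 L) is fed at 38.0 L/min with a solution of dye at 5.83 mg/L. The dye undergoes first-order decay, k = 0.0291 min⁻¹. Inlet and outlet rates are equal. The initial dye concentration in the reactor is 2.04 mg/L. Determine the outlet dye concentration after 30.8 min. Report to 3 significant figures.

Accumulation = in − out − consumed: V dC/dt = Q C_in − Q C − k V C.
dC/dt = (Q/V) C_in − (Q/V + k) C; effective rate a = Q/V + k = 0.025503 + 0.0291 = 0.054603 min⁻¹.
C_ss = Q C_in/(Q + kV) = 2.7230 mg/L; C(t) = C_ss + (C₀ − C_ss) e^(−a t).
C(30.8) = 2.7230 + (-0.68299)·e^(−0.054603·30.8) = 2.7230 + (-0.68299)·0.18604 = 2.5959 mg/L.

2.60 mg/L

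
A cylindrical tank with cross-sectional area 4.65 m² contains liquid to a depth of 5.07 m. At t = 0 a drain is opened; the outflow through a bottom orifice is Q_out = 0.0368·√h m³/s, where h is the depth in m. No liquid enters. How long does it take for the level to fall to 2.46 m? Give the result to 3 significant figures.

A dh/dt = −Q_out = −0.0368 √h.
Separate and integrate: 2(√h − √h₀) = −(0.0368/A) t.
t = 2A(√h₀ − √h)/0.0368 = 2·4.65·(√5.07 − √2.46)/0.0368
  = 9.3000 × (2.2517 − 1.5684) / 0.0368 = 172.66 s.

173 s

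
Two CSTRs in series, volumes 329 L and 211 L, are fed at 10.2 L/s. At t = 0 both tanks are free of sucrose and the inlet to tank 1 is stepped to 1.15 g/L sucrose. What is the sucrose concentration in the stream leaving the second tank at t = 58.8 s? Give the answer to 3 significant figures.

Each tank obeys Vᵢ dCᵢ/dt = Q(Cᵢ₋₁ − Cᵢ), so τᵢ = Vᵢ/Q.
τ₁ = 329/10.2 = 32.255 s; τ₂ = 211/10.2 = 20.686 s.
Solving the cascade with C₁(0)=C₂(0)=0 gives C₂(t) = C_in[1 − (τ₁ e^(−t/τ₁) − τ₂ e^(−t/τ₂))/(τ₁ − τ₂)].
At t = 58.8: e^(−t/τ₁) = 0.16154, e^(−t/τ₂) = 0.058282.
C₂ = 1.15·[1 − (32.255·0.16154 − 20.686·0.058282)/(11.569)] = 1.15·0.65381 = 0.75188 g/L.

0.752 g/L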